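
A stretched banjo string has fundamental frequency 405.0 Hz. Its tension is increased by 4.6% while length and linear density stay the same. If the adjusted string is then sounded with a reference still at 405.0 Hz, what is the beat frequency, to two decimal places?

For a string, f ∝ √T, so the new frequency is 405.0·√1.046 = 414.2103 Hz.
f_beat = |414.2103 − 405.0| = 9.21 Hz.

9.21 Hz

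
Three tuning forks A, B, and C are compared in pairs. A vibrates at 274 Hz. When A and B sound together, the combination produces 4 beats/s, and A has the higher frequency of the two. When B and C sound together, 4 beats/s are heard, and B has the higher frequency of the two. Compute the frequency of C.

266 Hz

B is below A, so f_B = 274 − 4 = 270 Hz.
C is below B, so f_C = 270 − 4 = 266 Hz.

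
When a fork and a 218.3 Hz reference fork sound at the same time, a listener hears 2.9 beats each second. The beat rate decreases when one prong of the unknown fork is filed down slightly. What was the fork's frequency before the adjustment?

215.4 Hz

|f − 218.3| = 2.9, so the fork was at either 215.4 Hz or 221.2 Hz.
Filing a prong removes mass and raises the fork's frequency; the adjustment raises the fork's frequency.
The beat rate fell, so the adjustment moved the fork toward 218.3 Hz — it must have started below the reference.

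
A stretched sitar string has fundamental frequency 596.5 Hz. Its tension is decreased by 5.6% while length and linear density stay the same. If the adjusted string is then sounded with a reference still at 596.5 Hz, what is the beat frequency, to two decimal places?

16.94 Hz

For a string, f ∝ √T, so the new frequency is 596.5·√0.944 = 579.5574 Hz.
f_beat = |579.5574 − 596.5| = 16.94 Hz.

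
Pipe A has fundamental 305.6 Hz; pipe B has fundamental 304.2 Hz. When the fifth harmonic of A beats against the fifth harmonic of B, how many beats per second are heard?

Fifth harmonic of the first: 5·305.6 = 1528.0 Hz.
Fifth harmonic of the second: 5·304.2 = 1521.0 Hz.
f_beat = |1528.0 − 1521.0| = 7.0 Hz.

7.0 Hz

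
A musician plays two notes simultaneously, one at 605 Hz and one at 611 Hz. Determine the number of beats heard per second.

The beat frequency equals the magnitude of the frequency difference.
|605 − 611| = 6 Hz.

6 Hz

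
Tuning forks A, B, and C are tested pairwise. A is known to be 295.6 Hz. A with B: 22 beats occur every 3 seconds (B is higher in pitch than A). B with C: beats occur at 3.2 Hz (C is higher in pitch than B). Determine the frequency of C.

306.1333 Hz

A–B: Beat frequency = 22/3 = 7.3333 Hz.
B is above A, so f_B = 295.6 + 7.3333 = 302.9333 Hz.
C is above B, so f_C = 302.9333 + 3.2 = 306.1333 Hz.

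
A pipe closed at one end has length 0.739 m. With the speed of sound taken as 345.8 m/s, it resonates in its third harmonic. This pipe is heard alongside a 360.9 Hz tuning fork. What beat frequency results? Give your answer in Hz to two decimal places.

9.95 Hz

Closed pipe (odd harmonics): f_n = n·v/(4L) = 3·345.8/(4·0.739) = 350.9472 Hz.
f_beat = |350.9472 − 360.9| = 9.95 Hz.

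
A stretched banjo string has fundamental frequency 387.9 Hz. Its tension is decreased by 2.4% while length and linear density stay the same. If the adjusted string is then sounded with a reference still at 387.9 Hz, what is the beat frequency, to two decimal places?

For a string, f ∝ √T, so the new frequency is 387.9·√0.976 = 383.2169 Hz.
f_beat = |383.2169 − 387.9| = 4.68 Hz.

4.68 Hz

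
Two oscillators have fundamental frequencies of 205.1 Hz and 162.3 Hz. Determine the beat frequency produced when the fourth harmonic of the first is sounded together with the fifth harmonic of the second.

8.9 Hz

Fourth harmonic of the first: 4·205.1 = 820.4 Hz.
Fifth harmonic of the second: 5·162.3 = 811.5 Hz.
f_beat = |820.4 − 811.5| = 8.9 Hz.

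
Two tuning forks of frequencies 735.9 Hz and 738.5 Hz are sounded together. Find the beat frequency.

2.6 Hz

The beat frequency equals the magnitude of the frequency difference.
|735.9 − 738.5| = 2.6 Hz.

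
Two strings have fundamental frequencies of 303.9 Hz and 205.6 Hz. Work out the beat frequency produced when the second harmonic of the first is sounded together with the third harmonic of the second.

9.0 Hz

Second harmonic of the first: 2·303.9 = 607.8 Hz.
Third harmonic of the second: 3·205.6 = 616.8 Hz.
f_beat = |607.8 − 616.8| = 9.0 Hz.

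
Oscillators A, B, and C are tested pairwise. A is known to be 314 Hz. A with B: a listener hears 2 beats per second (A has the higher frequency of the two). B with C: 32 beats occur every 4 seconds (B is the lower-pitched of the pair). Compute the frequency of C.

320 Hz

B is below A, so f_B = 314 − 2 = 312 Hz.
B–C: Beat frequency = 32/4 = 8 Hz.
C is above B, so f_C = 312 + 8 = 320 Hz.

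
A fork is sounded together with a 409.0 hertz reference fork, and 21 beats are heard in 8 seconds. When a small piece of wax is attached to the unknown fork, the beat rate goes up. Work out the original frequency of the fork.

Beat frequency = 21/8 = 2.625 Hz.
|f − 409.0| = 2.625, so the fork was at either 406.375 Hz or 411.625 Hz.
Loading a fork with wax lowers its frequency; the adjustment lowers the fork's frequency.
The beat rate rose, so the adjustment moved the fork further from 409.0 Hz — it was already below the reference.

406.375 Hz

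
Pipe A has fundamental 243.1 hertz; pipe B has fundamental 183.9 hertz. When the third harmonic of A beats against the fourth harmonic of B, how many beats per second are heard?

6.3 Hz

Third harmonic of the first: 3·243.1 = 729.3 Hz.
Fourth harmonic of the second: 4·183.9 = 735.6 Hz.
f_beat = |729.3 − 735.6| = 6.3 Hz.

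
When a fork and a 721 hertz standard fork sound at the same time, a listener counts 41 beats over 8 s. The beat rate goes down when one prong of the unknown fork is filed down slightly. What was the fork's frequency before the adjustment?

Beat frequency = 41/8 = 5.125 Hz.
|f − 721| = 5.125, so the fork was at either 715.875 Hz or 726.125 Hz.
Filing a prong removes mass and raises the fork's frequency; the adjustment raises the fork's frequency.
The beat rate fell, so the adjustment moved the fork toward 721 Hz — it must have started below the reference.

715.875 Hz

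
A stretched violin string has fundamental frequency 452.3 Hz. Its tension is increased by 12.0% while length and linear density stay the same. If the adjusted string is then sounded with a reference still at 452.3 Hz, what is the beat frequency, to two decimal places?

26.37 Hz

For a string, f ∝ √T, so the new frequency is 452.3·√1.120 = 478.6693 Hz.
f_beat = |478.6693 − 452.3| = 26.37 Hz.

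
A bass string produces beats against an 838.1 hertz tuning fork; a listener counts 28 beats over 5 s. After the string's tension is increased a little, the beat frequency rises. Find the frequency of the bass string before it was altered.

843.7 Hz

Beat frequency = 28/5 = 5.6 Hz.
|f − 838.1| = 5.6, so the bass string was at either 832.5 Hz or 843.7 Hz.
Higher tension means higher frequency; the adjustment raises the bass string's frequency.
The beat rate rose, so the adjustment moved the bass string further from 838.1 Hz — it was already above the reference.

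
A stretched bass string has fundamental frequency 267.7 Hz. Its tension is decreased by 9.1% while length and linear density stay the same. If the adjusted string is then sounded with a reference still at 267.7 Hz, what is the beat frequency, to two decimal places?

For a string, f ∝ √T, so the new frequency is 267.7·√0.909 = 255.2292 Hz.
f_beat = |255.2292 − 267.7| = 12.47 Hz.

12.47 Hz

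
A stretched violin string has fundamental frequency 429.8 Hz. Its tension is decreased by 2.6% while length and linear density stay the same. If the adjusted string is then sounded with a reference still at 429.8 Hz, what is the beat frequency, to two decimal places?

For a string, f ∝ √T, so the new frequency is 429.8·√0.974 = 424.1758 Hz.
f_beat = |424.1758 − 429.8| = 5.62 Hz.

5.62 Hz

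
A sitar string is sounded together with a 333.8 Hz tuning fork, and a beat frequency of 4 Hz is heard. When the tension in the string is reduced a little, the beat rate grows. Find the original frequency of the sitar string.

|f − 333.8| = 4, so the sitar string was at either 329.8 Hz or 337.8 Hz.
Lower tension means lower frequency; the adjustment lowers the sitar string's frequency.
The beat rate rose, so the adjustment moved the sitar string further from 333.8 Hz — it was already below the reference.

329.8 Hz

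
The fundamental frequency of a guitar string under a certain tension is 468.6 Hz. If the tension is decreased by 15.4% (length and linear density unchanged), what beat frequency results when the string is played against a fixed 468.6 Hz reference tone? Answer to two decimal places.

37.59 Hz

For a string, f ∝ √T, so the new frequency is 468.6·√0.846 = 431.0101 Hz.
f_beat = |431.0101 − 468.6| = 37.59 Hz.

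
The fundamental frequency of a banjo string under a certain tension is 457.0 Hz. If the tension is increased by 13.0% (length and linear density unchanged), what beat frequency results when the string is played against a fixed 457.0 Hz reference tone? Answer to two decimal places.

For a string, f ∝ √T, so the new frequency is 457.0·√1.130 = 485.7977 Hz.
f_beat = |485.7977 − 457.0| = 28.80 Hz.

28.80 Hz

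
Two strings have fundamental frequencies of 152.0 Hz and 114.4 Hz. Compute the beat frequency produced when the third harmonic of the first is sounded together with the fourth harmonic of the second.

Third harmonic of the first: 3·152.0 = 456.0 Hz.
Fourth harmonic of the second: 4·114.4 = 457.6 Hz.
f_beat = |456.0 − 457.6| = 1.6 Hz.

1.6 Hz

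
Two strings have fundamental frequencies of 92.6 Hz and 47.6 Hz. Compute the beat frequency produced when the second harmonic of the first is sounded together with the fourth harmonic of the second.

Second harmonic of the first: 2·92.6 = 185.2 Hz.
Fourth harmonic of the second: 4·47.6 = 190.4 Hz.
f_beat = |185.2 − 190.4| = 5.2 Hz.

5.2 Hz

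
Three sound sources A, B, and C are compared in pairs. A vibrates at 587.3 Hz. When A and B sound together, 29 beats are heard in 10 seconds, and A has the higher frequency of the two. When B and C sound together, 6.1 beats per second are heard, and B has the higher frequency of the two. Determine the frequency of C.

A–B: Beat frequency = 29/10 = 2.9 Hz.
B is below A, so f_B = 587.3 − 2.9 = 584.4 Hz.
C is below B, so f_C = 584.4 − 6.1 = 578.3 Hz.

578.3 Hz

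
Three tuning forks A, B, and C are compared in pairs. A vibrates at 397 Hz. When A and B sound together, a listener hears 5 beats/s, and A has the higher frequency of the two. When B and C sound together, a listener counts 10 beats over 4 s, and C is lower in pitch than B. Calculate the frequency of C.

B is below A, so f_B = 397 − 5 = 392 Hz.
B–C: Beat frequency = 10/4 = 2.5 Hz.
C is below B, so f_C = 392 − 2.5 = 389.5 Hz.

389.5 Hz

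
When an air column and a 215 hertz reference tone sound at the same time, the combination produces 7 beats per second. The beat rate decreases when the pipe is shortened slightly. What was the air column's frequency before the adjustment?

208 Hz

|f − 215| = 7, so the air column was at either 208 Hz or 222 Hz.
A shorter pipe has a higher fundamental; the adjustment raises the air column's frequency.
The beat rate fell, so the adjustment moved the air column toward 215 Hz — it must have started below the reference.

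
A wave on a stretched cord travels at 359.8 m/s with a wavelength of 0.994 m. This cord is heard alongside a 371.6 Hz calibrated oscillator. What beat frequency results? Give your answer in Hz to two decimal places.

9.63 Hz

Source frequency f = v/λ = 359.8/0.994 = 361.9718 Hz.
f_beat = |361.9718 − 371.6| = 9.63 Hz.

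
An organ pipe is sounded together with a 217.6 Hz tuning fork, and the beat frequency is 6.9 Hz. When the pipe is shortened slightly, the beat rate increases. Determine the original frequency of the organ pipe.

|f − 217.6| = 6.9, so the organ pipe was at either 210.7 Hz or 224.5 Hz.
A shorter pipe has a higher fundamental; the adjustment raises the organ pipe's frequency.
The beat rate rose, so the adjustment moved the organ pipe further from 217.6 Hz — it was already above the reference.

224.5 Hz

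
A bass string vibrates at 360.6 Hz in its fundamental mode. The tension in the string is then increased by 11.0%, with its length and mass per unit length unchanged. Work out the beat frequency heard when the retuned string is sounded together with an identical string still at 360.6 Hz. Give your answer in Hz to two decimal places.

19.32 Hz

For a string, f ∝ √T, so the new frequency is 360.6·√1.110 = 379.9157 Hz.
f_beat = |379.9157 − 360.6| = 19.32 Hz.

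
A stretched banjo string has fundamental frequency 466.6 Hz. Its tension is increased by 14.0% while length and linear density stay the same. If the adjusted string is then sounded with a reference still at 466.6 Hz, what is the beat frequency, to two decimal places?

For a string, f ∝ √T, so the new frequency is 466.6·√1.140 = 498.1925 Hz.
f_beat = |498.1925 − 466.6| = 31.59 Hz.

31.59 Hz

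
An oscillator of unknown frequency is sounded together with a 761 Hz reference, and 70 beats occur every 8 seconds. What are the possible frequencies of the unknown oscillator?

752.25 Hz or 769.75 Hz

Beat frequency = 70/8 = 8.75 Hz.
|f − 761| = 8.75, so f = 761 ± 8.75.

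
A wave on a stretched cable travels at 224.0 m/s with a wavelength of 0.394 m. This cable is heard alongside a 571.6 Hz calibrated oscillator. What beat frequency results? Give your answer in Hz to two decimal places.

Source frequency f = v/λ = 224.0/0.394 = 568.5279 Hz.
f_beat = |568.5279 − 571.6| = 3.07 Hz.

3.07 Hz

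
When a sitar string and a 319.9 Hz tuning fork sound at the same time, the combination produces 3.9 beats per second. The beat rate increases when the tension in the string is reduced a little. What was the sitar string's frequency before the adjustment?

|f − 319.9| = 3.9, so the sitar string was at either 316 Hz or 323.8 Hz.
Lower tension means lower frequency; the adjustment lowers the sitar string's frequency.
The beat rate rose, so the adjustment moved the sitar string further from 319.9 Hz — it was already below the reference.

316 Hz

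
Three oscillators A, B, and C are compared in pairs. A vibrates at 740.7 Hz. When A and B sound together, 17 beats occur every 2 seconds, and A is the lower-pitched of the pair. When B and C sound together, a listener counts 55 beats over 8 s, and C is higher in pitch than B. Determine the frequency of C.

756.075 Hz

A–B: Beat frequency = 17/2 = 8.5 Hz.
B is above A, so f_B = 740.7 + 8.5 = 749.2 Hz.
B–C: Beat frequency = 55/8 = 6.875 Hz.
C is above B, so f_C = 749.2 + 6.875 = 756.075 Hz.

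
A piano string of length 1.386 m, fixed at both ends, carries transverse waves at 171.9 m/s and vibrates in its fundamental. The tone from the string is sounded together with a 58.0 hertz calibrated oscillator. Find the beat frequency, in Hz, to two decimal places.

For a string fixed at both ends, f_n = n·v/(2L) = 1·171.9/(2·1.386) = 62.0130 Hz.
f_beat = |62.0130 − 58.0| = 4.01 Hz.

4.01 Hz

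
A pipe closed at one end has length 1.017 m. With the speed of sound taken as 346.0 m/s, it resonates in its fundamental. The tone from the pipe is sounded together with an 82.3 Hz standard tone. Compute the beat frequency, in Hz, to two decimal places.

Closed pipe (odd harmonics): f_n = n·v/(4L) = 1·346.0/(4·1.017) = 85.0541 Hz.
f_beat = |85.0541 − 82.3| = 2.75 Hz.

2.75 Hz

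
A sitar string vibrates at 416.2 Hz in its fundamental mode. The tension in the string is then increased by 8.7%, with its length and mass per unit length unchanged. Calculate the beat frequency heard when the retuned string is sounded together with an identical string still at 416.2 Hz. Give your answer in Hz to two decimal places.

17.73 Hz

For a string, f ∝ √T, so the new frequency is 416.2·√1.087 = 433.9272 Hz.
f_beat = |433.9272 − 416.2| = 17.73 Hz.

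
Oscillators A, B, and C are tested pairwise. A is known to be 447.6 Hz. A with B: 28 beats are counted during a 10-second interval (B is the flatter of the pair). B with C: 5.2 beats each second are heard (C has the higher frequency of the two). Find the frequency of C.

450 Hz

A–B: Beat frequency = 28/10 = 2.8 Hz.
B is below A, so f_B = 447.6 − 2.8 = 444.8 Hz.
C is above B, so f_C = 444.8 + 5.2 = 450 Hz.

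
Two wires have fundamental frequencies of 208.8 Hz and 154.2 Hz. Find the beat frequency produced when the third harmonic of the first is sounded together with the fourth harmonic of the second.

9.6 Hz

Third harmonic of the first: 3·208.8 = 626.4 Hz.
Fourth harmonic of the second: 4·154.2 = 616.8 Hz.
f_beat = |626.4 − 616.8| = 9.6 Hz.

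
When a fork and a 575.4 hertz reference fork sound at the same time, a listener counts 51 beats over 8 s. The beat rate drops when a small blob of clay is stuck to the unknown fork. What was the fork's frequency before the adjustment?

581.775 Hz

Beat frequency = 51/8 = 6.375 Hz.
|f − 575.4| = 6.375, so the fork was at either 569.025 Hz or 581.775 Hz.
Adding mass to a fork lowers its frequency; the adjustment lowers the fork's frequency.
The beat rate fell, so the adjustment moved the fork toward 575.4 Hz — it must have started above the reference.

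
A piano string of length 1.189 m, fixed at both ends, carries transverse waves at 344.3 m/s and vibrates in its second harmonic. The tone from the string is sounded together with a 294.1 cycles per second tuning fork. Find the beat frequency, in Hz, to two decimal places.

For a string fixed at both ends, f_n = n·v/(2L) = 2·344.3/(2·1.189) = 289.5711 Hz.
f_beat = |289.5711 − 294.1| = 4.53 Hz.

4.53 Hz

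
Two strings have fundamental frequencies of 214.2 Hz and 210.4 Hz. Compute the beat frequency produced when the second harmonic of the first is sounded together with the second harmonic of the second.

7.6 Hz

Second harmonic of the first: 2·214.2 = 428.4 Hz.
Second harmonic of the second: 2·210.4 = 420.8 Hz.
f_beat = |428.4 − 420.8| = 7.6 Hz.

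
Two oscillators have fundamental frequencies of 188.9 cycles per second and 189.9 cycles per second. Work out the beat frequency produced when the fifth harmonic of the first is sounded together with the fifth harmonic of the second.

Fifth harmonic of the first: 5·188.9 = 944.5 Hz.
Fifth harmonic of the second: 5·189.9 = 949.5 Hz.
f_beat = |944.5 − 949.5| = 5.0 Hz.

5.0 Hz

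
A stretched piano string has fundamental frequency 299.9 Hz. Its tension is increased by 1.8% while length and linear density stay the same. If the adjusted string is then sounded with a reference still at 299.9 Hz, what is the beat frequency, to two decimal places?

For a string, f ∝ √T, so the new frequency is 299.9·√1.018 = 302.5871 Hz.
f_beat = |302.5871 − 299.9| = 2.69 Hz.

2.69 Hz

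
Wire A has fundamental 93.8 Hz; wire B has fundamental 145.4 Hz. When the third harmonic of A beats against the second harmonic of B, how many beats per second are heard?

Third harmonic of the first: 3·93.8 = 281.4 Hz.
Second harmonic of the second: 2·145.4 = 290.8 Hz.
f_beat = |281.4 − 290.8| = 9.4 Hz.

9.4 Hz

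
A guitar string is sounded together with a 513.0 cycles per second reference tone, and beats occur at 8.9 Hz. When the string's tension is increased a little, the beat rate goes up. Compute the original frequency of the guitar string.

521.9 Hz

|f − 513.0| = 8.9, so the guitar string was at either 504.1 Hz or 521.9 Hz.
Higher tension means higher frequency; the adjustment raises the guitar string's frequency.
The beat rate rose, so the adjustment moved the guitar string further from 513.0 Hz — it was already above the reference.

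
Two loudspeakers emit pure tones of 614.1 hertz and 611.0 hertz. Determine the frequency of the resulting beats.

3.1 Hz

f_beat = |f₁ − f₂|.
|614.1 − 611.0| = 3.1 Hz.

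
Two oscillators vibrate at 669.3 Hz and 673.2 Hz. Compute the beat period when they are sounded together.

0.256 s

f_beat = |669.3 − 673.2| = 3.9 Hz.
Beat period T = 1 / f_beat = 1 / 3.9 s.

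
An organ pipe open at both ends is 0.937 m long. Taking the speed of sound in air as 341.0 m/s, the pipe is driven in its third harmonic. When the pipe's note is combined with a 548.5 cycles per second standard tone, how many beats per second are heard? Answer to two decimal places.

Open pipe: f_n = n·v/(2L) = 3·341.0/(2·0.937) = 545.8911 Hz.
f_beat = |545.8911 − 548.5| = 2.61 Hz.

2.61 Hz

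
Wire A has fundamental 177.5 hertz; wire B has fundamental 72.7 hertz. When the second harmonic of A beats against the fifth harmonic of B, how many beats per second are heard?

8.5 Hz

Second harmonic of the first: 2·177.5 = 355.0 Hz.
Fifth harmonic of the second: 5·72.7 = 363.5 Hz.
f_beat = |355.0 − 363.5| = 8.5 Hz.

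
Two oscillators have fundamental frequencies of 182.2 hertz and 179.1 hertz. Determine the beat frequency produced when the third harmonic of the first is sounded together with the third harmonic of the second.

Third harmonic of the first: 3·182.2 = 546.6 Hz.
Third harmonic of the second: 3·179.1 = 537.3 Hz.
f_beat = |546.6 − 537.3| = 9.3 Hz.

9.3 Hz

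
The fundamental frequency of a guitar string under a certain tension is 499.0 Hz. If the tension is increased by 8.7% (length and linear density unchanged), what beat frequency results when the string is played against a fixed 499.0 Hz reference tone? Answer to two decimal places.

For a string, f ∝ √T, so the new frequency is 499.0·√1.087 = 520.2539 Hz.
f_beat = |520.2539 − 499.0| = 21.25 Hz.

21.25 Hz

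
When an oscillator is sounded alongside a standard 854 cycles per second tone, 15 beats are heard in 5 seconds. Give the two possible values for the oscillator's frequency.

Beat frequency = 15/5 = 3 Hz.
|f − 854| = 3, so f = 854 ± 3.

851 Hz or 857 Hz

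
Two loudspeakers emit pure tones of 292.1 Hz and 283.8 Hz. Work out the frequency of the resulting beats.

f_beat = |f₁ − f₂|.
|292.1 − 283.8| = 8.3 Hz.

8.3 Hz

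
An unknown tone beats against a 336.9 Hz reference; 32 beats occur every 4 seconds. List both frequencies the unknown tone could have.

328.9 Hz or 344.9 Hz

Beat frequency = 32/4 = 8 Hz.
|f − 336.9| = 8, so f = 336.9 ± 8.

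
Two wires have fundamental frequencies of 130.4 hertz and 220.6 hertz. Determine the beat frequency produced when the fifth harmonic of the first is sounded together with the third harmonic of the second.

Fifth harmonic of the first: 5·130.4 = 652.0 Hz.
Third harmonic of the second: 3·220.6 = 661.8 Hz.
f_beat = |652.0 − 661.8| = 9.8 Hz.

9.8 Hz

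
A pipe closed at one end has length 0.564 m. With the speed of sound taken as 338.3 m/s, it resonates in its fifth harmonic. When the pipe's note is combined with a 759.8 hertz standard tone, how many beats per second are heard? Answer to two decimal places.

10.02 Hz

Closed pipe (odd harmonics): f_n = n·v/(4L) = 5·338.3/(4·0.564) = 749.7784 Hz.
f_beat = |749.7784 − 759.8| = 10.02 Hz.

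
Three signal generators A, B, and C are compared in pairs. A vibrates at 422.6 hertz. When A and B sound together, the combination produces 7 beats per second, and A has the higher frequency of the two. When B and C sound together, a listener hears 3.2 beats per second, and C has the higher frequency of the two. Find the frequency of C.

B is below A, so f_B = 422.6 − 7 = 415.6 Hz.
C is above B, so f_C = 415.6 + 3.2 = 418.8 Hz.

418.8 Hz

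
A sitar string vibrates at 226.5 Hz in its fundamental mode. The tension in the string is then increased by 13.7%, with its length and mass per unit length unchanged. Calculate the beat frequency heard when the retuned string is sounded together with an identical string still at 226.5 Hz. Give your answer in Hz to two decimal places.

15.02 Hz

For a string, f ∝ √T, so the new frequency is 226.5·√1.137 = 241.5174 Hz.
f_beat = |241.5174 − 226.5| = 15.02 Hz.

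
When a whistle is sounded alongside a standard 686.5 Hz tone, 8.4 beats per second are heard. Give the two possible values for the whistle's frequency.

678.1 Hz or 694.9 Hz

|f − 686.5| = 8.4, so f = 686.5 ± 8.4.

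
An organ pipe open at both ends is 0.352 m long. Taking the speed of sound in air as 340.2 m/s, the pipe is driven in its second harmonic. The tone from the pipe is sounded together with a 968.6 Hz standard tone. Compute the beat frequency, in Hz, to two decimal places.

Open pipe: f_n = n·v/(2L) = 2·340.2/(2·0.352) = 966.4773 Hz.
f_beat = |966.4773 − 968.6| = 2.12 Hz.

2.12 Hz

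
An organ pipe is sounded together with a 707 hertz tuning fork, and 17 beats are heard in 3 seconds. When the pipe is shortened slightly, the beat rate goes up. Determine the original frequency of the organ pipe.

712.6667 Hz

Beat frequency = 17/3 = 5.6667 Hz.
|f − 707| = 5.6667, so the organ pipe was at either 701.3333 Hz or 712.6667 Hz.
A shorter pipe has a higher fundamental; the adjustment raises the organ pipe's frequency.
The beat rate rose, so the adjustment moved the organ pipe further from 707 Hz — it was already above the reference.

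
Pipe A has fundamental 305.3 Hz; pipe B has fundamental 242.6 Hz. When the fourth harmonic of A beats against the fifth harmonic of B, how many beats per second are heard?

8.2 Hz

Fourth harmonic of the first: 4·305.3 = 1221.2 Hz.
Fifth harmonic of the second: 5·242.6 = 1213.0 Hz.
f_beat = |1221.2 − 1213.0| = 8.2 Hz.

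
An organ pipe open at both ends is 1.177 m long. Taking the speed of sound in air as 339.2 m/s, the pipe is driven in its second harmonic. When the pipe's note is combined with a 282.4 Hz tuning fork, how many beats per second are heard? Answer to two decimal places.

5.79 Hz

Open pipe: f_n = n·v/(2L) = 2·339.2/(2·1.177) = 288.1903 Hz.
f_beat = |288.1903 − 282.4| = 5.79 Hz.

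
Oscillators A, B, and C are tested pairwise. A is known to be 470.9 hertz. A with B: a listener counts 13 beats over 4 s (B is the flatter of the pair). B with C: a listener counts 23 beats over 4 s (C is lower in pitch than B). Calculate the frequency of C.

A–B: Beat frequency = 13/4 = 3.25 Hz.
B is below A, so f_B = 470.9 − 3.25 = 467.65 Hz.
B–C: Beat frequency = 23/4 = 5.75 Hz.
C is below B, so f_C = 467.65 − 5.75 = 461.9 Hz.

461.9 Hz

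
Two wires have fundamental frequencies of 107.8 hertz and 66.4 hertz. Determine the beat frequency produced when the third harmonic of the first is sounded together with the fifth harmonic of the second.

Third harmonic of the first: 3·107.8 = 323.4 Hz.
Fifth harmonic of the second: 5·66.4 = 332.0 Hz.
f_beat = |323.4 − 332.0| = 8.6 Hz.

8.6 Hz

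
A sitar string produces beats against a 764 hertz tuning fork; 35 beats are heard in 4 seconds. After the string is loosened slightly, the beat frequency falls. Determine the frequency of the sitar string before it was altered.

Beat frequency = 35/4 = 8.75 Hz.
|f − 764| = 8.75, so the sitar string was at either 755.25 Hz or 772.75 Hz.
Reducing tension lowers a string's frequency; the adjustment lowers the sitar string's frequency.
The beat rate fell, so the adjustment moved the sitar string toward 764 Hz — it must have started above the reference.

772.75 Hz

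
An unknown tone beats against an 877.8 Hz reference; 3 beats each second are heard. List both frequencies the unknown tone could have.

|f − 877.8| = 3, so f = 877.8 ± 3.

874.8 Hz or 880.8 Hz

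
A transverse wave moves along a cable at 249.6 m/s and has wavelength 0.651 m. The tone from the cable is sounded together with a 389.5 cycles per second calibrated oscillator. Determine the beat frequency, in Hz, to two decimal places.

6.09 Hz

Source frequency f = v/λ = 249.6/0.651 = 383.4101 Hz.
f_beat = |383.4101 − 389.5| = 6.09 Hz.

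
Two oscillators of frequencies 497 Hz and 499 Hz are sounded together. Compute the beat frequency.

2 Hz

f_beat = |f₁ − f₂|.
|497 − 499| = 2 Hz.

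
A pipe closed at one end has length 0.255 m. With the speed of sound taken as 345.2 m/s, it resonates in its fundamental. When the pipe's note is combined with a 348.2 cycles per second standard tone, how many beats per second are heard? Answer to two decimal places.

Closed pipe (odd harmonics): f_n = n·v/(4L) = 1·345.2/(4·0.255) = 338.4314 Hz.
f_beat = |338.4314 − 348.2| = 9.77 Hz.

9.77 Hz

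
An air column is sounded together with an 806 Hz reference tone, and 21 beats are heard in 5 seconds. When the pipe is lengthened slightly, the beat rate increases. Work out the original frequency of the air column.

Beat frequency = 21/5 = 4.2 Hz.
|f − 806| = 4.2, so the air column was at either 801.8 Hz or 810.2 Hz.
A longer pipe has a lower fundamental; the adjustment lowers the air column's frequency.
The beat rate rose, so the adjustment moved the air column further from 806 Hz — it was already below the reference.

801.8 Hz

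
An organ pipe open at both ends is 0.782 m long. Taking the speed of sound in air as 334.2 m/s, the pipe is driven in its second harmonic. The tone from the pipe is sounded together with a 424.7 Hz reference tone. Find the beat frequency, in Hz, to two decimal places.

2.67 Hz

Open pipe: f_n = n·v/(2L) = 2·334.2/(2·0.782) = 427.3657 Hz.
f_beat = |427.3657 − 424.7| = 2.67 Hz.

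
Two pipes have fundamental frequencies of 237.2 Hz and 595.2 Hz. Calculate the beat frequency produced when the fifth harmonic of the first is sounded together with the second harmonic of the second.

4.4 Hz

Fifth harmonic of the first: 5·237.2 = 1186.0 Hz.
Second harmonic of the second: 2·595.2 = 1190.4 Hz.
f_beat = |1186.0 − 1190.4| = 4.4 Hz.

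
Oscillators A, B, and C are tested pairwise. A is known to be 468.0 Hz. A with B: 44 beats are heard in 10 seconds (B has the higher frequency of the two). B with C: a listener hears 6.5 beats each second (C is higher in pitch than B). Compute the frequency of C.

A–B: Beat frequency = 44/10 = 4.4 Hz.
B is above A, so f_B = 468.0 + 4.4 = 472.4 Hz.
C is above B, so f_C = 472.4 + 6.5 = 478.9 Hz.

478.9 Hz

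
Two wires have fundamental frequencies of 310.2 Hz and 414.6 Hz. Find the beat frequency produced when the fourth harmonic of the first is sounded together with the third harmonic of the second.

3.0 Hz

Fourth harmonic of the first: 4·310.2 = 1240.8 Hz.
Third harmonic of the second: 3·414.6 = 1243.8 Hz.
f_beat = |1240.8 − 1243.8| = 3.0 Hz.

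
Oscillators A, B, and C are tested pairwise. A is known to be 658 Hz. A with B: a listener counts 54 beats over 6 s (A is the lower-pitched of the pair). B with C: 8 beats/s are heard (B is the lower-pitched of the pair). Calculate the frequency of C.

675 Hz

A–B: Beat frequency = 54/6 = 9 Hz.
B is above A, so f_B = 658 + 9 = 667 Hz.
C is above B, so f_C = 667 + 8 = 675 Hz.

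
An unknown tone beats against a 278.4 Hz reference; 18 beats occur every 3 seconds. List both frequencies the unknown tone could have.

Beat frequency = 18/3 = 6 Hz.
|f − 278.4| = 6, so f = 278.4 ± 6.

272.4 Hz or 284.4 Hz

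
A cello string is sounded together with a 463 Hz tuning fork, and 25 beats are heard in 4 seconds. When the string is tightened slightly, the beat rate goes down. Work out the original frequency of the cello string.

456.75 Hz

Beat frequency = 25/4 = 6.25 Hz.
|f − 463| = 6.25, so the cello string was at either 456.75 Hz or 469.25 Hz.
Increasing tension raises a string's frequency; the adjustment raises the cello string's frequency.
The beat rate fell, so the adjustment moved the cello string toward 463 Hz — it must have started below the reference.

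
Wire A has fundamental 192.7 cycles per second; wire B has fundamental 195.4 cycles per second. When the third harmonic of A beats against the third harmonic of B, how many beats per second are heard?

Third harmonic of the first: 3·192.7 = 578.1 Hz.
Third harmonic of the second: 3·195.4 = 586.2 Hz.
f_beat = |578.1 − 586.2| = 8.1 Hz.

8.1 Hz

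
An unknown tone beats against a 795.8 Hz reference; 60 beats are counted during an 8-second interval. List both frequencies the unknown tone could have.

Beat frequency = 60/8 = 7.5 Hz.
|f − 795.8| = 7.5, so f = 795.8 ± 7.5.

788.3 Hz or 803.3 Hz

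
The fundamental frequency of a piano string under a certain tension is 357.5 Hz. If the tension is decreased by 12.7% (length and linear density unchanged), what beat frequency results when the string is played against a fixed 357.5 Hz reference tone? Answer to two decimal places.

23.47 Hz

For a string, f ∝ √T, so the new frequency is 357.5·√0.873 = 334.0282 Hz.
f_beat = |334.0282 − 357.5| = 23.47 Hz.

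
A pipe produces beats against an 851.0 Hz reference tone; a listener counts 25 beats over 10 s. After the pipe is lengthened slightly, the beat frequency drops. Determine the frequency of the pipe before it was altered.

853.5 Hz

Beat frequency = 25/10 = 2.5 Hz.
|f − 851.0| = 2.5, so the pipe was at either 848.5 Hz or 853.5 Hz.
A longer pipe has a lower fundamental; the adjustment lowers the pipe's frequency.
The beat rate fell, so the adjustment moved the pipe toward 851.0 Hz — it must have started above the reference.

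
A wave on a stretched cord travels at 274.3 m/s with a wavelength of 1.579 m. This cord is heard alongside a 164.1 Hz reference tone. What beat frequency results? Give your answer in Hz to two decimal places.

Source frequency f = v/λ = 274.3/1.579 = 173.7175 Hz.
f_beat = |173.7175 − 164.1| = 9.62 Hz.

9.62 Hz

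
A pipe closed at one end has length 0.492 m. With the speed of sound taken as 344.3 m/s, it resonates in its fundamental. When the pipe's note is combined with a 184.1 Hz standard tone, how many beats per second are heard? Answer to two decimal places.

Closed pipe (odd harmonics): f_n = n·v/(4L) = 1·344.3/(4·0.492) = 174.9492 Hz.
f_beat = |174.9492 − 184.1| = 9.15 Hz.

9.15 Hz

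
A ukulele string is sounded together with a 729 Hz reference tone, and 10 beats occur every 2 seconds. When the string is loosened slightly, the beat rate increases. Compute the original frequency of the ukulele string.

Beat frequency = 10/2 = 5 Hz.
|f − 729| = 5, so the ukulele string was at either 724 Hz or 734 Hz.
Reducing tension lowers a string's frequency; the adjustment lowers the ukulele string's frequency.
The beat rate rose, so the adjustment moved the ukulele string further from 729 Hz — it was already below the reference.

724 Hz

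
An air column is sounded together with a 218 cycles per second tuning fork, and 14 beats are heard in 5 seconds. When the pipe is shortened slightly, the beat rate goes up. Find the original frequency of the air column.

Beat frequency = 14/5 = 2.8 Hz.
|f − 218| = 2.8, so the air column was at either 215.2 Hz or 220.8 Hz.
A shorter pipe has a higher fundamental; the adjustment raises the air column's frequency.
The beat rate rose, so the adjustment moved the air column further from 218 Hz — it was already above the reference.

220.8 Hz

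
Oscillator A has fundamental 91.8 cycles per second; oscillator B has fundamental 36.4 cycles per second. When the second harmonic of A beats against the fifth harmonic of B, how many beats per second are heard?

1.6 Hz

Second harmonic of the first: 2·91.8 = 183.6 Hz.
Fifth harmonic of the second: 5·36.4 = 182.0 Hz.
f_beat = |183.6 − 182.0| = 1.6 Hz.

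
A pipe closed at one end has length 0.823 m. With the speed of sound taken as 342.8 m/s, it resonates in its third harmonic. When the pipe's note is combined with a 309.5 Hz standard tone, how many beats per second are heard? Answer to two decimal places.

2.89 Hz

Closed pipe (odd harmonics): f_n = n·v/(4L) = 3·342.8/(4·0.823) = 312.3937 Hz.
f_beat = |312.3937 − 309.5| = 2.89 Hz.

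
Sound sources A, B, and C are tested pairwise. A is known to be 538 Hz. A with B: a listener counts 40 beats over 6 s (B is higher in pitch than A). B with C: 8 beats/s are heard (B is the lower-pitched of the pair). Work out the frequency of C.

A–B: Beat frequency = 40/6 = 6.6667 Hz.
B is above A, so f_B = 538 + 6.6667 = 544.6667 Hz.
C is above B, so f_C = 544.6667 + 8 = 552.6667 Hz.

552.6667 Hz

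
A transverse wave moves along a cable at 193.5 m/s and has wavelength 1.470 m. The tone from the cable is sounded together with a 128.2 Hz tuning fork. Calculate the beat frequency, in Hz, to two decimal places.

3.43 Hz

Source frequency f = v/λ = 193.5/1.470 = 131.6327 Hz.
f_beat = |131.6327 − 128.2| = 3.43 Hz.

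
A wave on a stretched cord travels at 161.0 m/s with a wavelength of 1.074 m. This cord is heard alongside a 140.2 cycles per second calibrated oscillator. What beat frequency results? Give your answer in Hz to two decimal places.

9.71 Hz

Source frequency f = v/λ = 161.0/1.074 = 149.9069 Hz.
f_beat = |149.9069 − 140.2| = 9.71 Hz.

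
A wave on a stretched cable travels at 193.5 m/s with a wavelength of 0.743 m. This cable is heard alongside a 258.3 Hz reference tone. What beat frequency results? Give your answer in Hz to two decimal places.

Source frequency f = v/λ = 193.5/0.743 = 260.4307 Hz.
f_beat = |260.4307 − 258.3| = 2.13 Hz.

2.13 Hz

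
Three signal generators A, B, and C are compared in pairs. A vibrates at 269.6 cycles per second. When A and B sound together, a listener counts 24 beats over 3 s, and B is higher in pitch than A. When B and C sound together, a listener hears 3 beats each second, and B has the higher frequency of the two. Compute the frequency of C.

A–B: Beat frequency = 24/3 = 8 Hz.
B is above A, so f_B = 269.6 + 8 = 277.6 Hz.
C is below B, so f_C = 277.6 − 3 = 274.6 Hz.

274.6 Hz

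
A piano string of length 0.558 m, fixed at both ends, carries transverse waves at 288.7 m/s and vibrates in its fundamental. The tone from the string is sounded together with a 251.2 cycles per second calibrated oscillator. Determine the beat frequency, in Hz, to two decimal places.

7.49 Hz

For a string fixed at both ends, f_n = n·v/(2L) = 1·288.7/(2·0.558) = 258.6918 Hz.
f_beat = |258.6918 − 251.2| = 7.49 Hz.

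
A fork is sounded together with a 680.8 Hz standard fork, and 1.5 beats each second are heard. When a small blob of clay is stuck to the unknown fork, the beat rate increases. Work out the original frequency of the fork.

|f − 680.8| = 1.5, so the fork was at either 679.3 Hz or 682.3 Hz.
Adding mass to a fork lowers its frequency; the adjustment lowers the fork's frequency.
The beat rate rose, so the adjustment moved the fork further from 680.8 Hz — it was already below the reference.

679.3 Hz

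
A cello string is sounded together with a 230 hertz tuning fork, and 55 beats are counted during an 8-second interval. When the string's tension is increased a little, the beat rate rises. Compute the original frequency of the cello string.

236.875 Hz

Beat frequency = 55/8 = 6.875 Hz.
|f − 230| = 6.875, so the cello string was at either 223.125 Hz or 236.875 Hz.
Higher tension means higher frequency; the adjustment raises the cello string's frequency.
The beat rate rose, so the adjustment moved the cello string further from 230 Hz — it was already above the reference.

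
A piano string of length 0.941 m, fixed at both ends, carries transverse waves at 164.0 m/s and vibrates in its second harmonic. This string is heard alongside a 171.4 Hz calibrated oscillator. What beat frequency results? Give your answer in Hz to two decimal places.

For a string fixed at both ends, f_n = n·v/(2L) = 2·164.0/(2·0.941) = 174.2827 Hz.
f_beat = |174.2827 − 171.4| = 2.88 Hz.

2.88 Hz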